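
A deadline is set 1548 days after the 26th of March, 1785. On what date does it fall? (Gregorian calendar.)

June 21, 1789

+365 (one year) → Mar 26, 1786 (1183 left).
+365 (one year) → Mar 26, 1787 (818 left).
+366 (one year; includes Feb 29, 1788) → Mar 26, 1788 (452 left).
+365 (one year) → Mar 26, 1789 (87 left).
Mar has 31 days: +6 → Apr 1, 1789 (81 left).
Apr has 30 days: +30 → May 1, 1789 (51 left).
May has 31 days: +31 → Jun 1, 1789 (20 left).
+20 → Jun 21, 1789.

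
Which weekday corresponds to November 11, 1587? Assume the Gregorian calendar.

Wednesday

Doomsday rule: the anchor day for the 1500s is Wednesday. For year 87: 87÷12 = 7 r 3, and 3÷4 = 0, so 7+3+0 = 10.
Wednesday + 10 ≡ Saturday — that's 1587's doomsday.
In November the doomsday date is Nov 7.
Nov 11 is 4 days after Nov 7; 4 mod 7 = 4, so Saturday + 4 = Wednesday.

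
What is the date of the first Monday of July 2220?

July 1, 2220 is a Saturday.
The first Monday is therefore July 3 (2 days later).

July 3, 2220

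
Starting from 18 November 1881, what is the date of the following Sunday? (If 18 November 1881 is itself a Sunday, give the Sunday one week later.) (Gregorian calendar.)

Nov 18, 1881 is a Friday.
From Friday to the next Sunday is 2 days.
Nov 18, 1881 + 2 = Nov 20, 1881.

November 20, 1881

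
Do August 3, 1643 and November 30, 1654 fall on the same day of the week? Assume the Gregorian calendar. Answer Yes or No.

From Aug 3, 1643 to Nov 30, 1654 is 4137 days.
4137 mod 7 = 0, so they are the same weekday.
(Aug 3, 1643 is a Monday; Nov 30, 1654 is a Monday.)

Yes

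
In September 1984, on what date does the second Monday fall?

September 10, 1984

September 1, 1984 is a Saturday.
The first Monday is therefore September 3 (2 days later).
The second Monday is 3 + 1×7 = September 10.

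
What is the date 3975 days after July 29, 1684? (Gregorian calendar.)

+365 (one year) → Jul 29, 1685 (3610 left).
+365 (one year) → Jul 29, 1686 (3245 left).
+365 (one year) → Jul 29, 1687 (2880 left).
+366 (one year; includes Feb 29, 1688) → Jul 29, 1688 (2514 left).
+365 (one year) → Jul 29, 1689 (2149 left).
+365 (one year) → Jul 29, 1690 (1784 left).
+365 (one year) → Jul 29, 1691 (1419 left).
+366 (one year; includes Feb 29, 1692) → Jul 29, 1692 (1053 left).
+365 (one year) → Jul 29, 1693 (688 left).
+365 (one year) → Jul 29, 1694 (323 left).
Jul has 31 days: +3 → Aug 1, 1694 (320 left).
Aug has 31 days: +31 → Sep 1, 1694 (289 left).
Sep has 30 days: +30 → Oct 1, 1694 (259 left).
Oct has 31 days: +31 → Nov 1, 1694 (228 left).
Nov has 30 days: +30 → Dec 1, 1694 (198 left).
Dec has 31 days: +31 → Jan 1, 1695 (167 left).
Jan has 31 days: +31 → Feb 1, 1695 (136 left).
Feb has 28 days: +28 → Mar 1, 1695 (108 left).
Mar has 31 days: +31 → Apr 1, 1695 (77 left).
Apr has 30 days: +30 → May 1, 1695 (47 left).
May has 31 days: +31 → Jun 1, 1695 (16 left).
+16 → Jun 17, 1695.

June 17, 1695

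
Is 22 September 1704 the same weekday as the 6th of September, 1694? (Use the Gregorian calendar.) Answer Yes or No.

From Sep 6, 1694 to Sep 22, 1704 is 3668 days.
3668 mod 7 = 0, so they are the same weekday.
(Sep 6, 1694 is a Monday; Sep 22, 1704 is a Monday.)

Yes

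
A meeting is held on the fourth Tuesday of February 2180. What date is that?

February 22, 2180

February 1, 2180 is a Tuesday.
The first Tuesday is therefore February 1 (same day).
The fourth Tuesday is 1 + 3×7 = February 22.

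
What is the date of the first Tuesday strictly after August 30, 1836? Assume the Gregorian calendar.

Aug 30, 1836 is a Tuesday.
From Tuesday to the next Tuesday is 7 days.
Aug 30, 1836 + 7 = Sep 6, 1836.

September 6, 1836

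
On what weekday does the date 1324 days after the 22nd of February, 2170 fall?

Friday

Feb 22, 2170 is a Thursday.
1324 mod 7 = 1, so 1324 days after a Thursday is Thursday + 1 = Friday.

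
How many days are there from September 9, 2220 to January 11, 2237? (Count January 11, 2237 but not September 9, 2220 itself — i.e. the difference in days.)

5968

Sep 9, 2220 → Sep 9, 2221: 365 days.
Sep 9, 2221 → Sep 9, 2222: 365 days.
Sep 9, 2222 → Sep 9, 2223: 365 days.
Sep 9, 2223 → Sep 9, 2224: 366 days (Feb 29, 2224 is in that span).
Sep 9, 2224 → Sep 9, 2225: 365 days.
Sep 9, 2225 → Sep 9, 2226: 365 days.
Sep 9, 2226 → Sep 9, 2227: 365 days.
Sep 9, 2227 → Sep 9, 2228: 366 days (Feb 29, 2228 is in that span).
Sep 9, 2228 → Sep 9, 2229: 365 days.
Sep 9, 2229 → Sep 9, 2230: 365 days.
Sep 9, 2230 → Sep 9, 2231: 365 days.
Sep 9, 2231 → Sep 9, 2232: 366 days (Feb 29, 2232 is in that span).
Sep 9, 2232 → Sep 9, 2233: 365 days.
Sep 9, 2233 → Sep 9, 2234: 365 days.
Sep 9, 2234 → Sep 9, 2235: 365 days.
Sep 9, 2235 → Sep 9, 2236: 366 days (Feb 29, 2236 is in that span).
Sep 9, 2236 → Oct 9, 2236: 30 days (September has 30).
Oct 9, 2236 → Nov 9, 2236: 31 days (October has 31).
Nov 9, 2236 → Dec 9, 2236: 30 days (November has 30).
Dec 9, 2236 → Jan 9, 2237: 31 days (December has 31).
Jan 9, 2237 → Jan 11, 2237: 2 days.
Total: 5968 days.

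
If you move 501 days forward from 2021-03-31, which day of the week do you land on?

First find the weekday of Mar 31, 2021. Doomsday rule: the anchor day for the 2000s is Tuesday. For year 21: 21÷12 = 1 r 9, and 9÷4 = 2, so 1+9+2 = 12.
Tuesday + 12 ≡ Sunday — that's 2021's doomsday.
In March the doomsday date is Mar 14.
Mar 31 is 17 days after Mar 14; 17 mod 7 = 3, so Sunday + 3 = Wednesday.
501 mod 7 = 4, so 501 days after a Wednesday is Wednesday + 4 = Sunday.

Sunday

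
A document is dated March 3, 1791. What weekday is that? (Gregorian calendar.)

Doomsday rule: the anchor day for the 1700s is Sunday. For year 91: 91÷12 = 7 r 7, and 7÷4 = 1, so 7+7+1 = 15.
Sunday + 15 ≡ Monday — that's 1791's doomsday.
In March the doomsday date is Mar 14.
Mar 3 is 11 days before Mar 14; 11 mod 7 = 4, so Monday − 4 = Thursday.

Thursday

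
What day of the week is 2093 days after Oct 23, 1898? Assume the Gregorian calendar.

First find the weekday of Oct 23, 1898. Doomsday rule: the anchor day for the 1800s is Friday. For year 98: 98÷12 = 8 r 2, and 2÷4 = 0, so 8+2+0 = 10.
Friday + 10 ≡ Monday — that's 1898's doomsday.
In October the doomsday date is Oct 10.
Oct 23 is 13 days after Oct 10; 13 mod 7 = 6, so Monday + 6 = Sunday.
2093 mod 7 = 0, so 2093 days after a Sunday is Sunday + 0 = Sunday.

Sunday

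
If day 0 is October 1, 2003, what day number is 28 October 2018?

Oct 1, 2003 → Oct 1, 2004: 366 days (Feb 29, 2004 is in that span).
Oct 1, 2004 → Oct 1, 2005: 365 days.
Oct 1, 2005 → Oct 1, 2006: 365 days.
Oct 1, 2006 → Oct 1, 2007: 365 days.
Oct 1, 2007 → Oct 1, 2008: 366 days (Feb 29, 2008 is in that span).
Oct 1, 2008 → Oct 1, 2009: 365 days.
Oct 1, 2009 → Oct 1, 2010: 365 days.
Oct 1, 2010 → Oct 1, 2011: 365 days.
Oct 1, 2011 → Oct 1, 2012: 366 days (Feb 29, 2012 is in that span).
Oct 1, 2012 → Oct 1, 2013: 365 days.
Oct 1, 2013 → Oct 1, 2014: 365 days.
Oct 1, 2014 → Oct 1, 2015: 365 days.
Oct 1, 2015 → Oct 1, 2016: 366 days (Feb 29, 2016 is in that span).
Oct 1, 2016 → Oct 1, 2017: 365 days.
Oct 1, 2017 → Nov 1, 2017: 31 days (October has 31).
Nov 1, 2017 → Dec 1, 2017: 30 days (November has 30).
Dec 1, 2017 → Jan 1, 2018: 31 days (December has 31).
Jan 1, 2018 → Feb 1, 2018: 31 days (January has 31).
Feb 1, 2018 → Mar 1, 2018: 28 days (February has 28).
Mar 1, 2018 → Apr 1, 2018: 31 days (March has 31).
Apr 1, 2018 → May 1, 2018: 30 days (April has 30).
May 1, 2018 → Jun 1, 2018: 31 days (May has 31).
Jun 1, 2018 → Jul 1, 2018: 30 days (June has 30).
Jul 1, 2018 → Aug 1, 2018: 31 days (July has 31).
Aug 1, 2018 → Sep 1, 2018: 31 days (August has 31).
Sep 1, 2018 → Oct 1, 2018: 30 days (September has 30).
Oct 1, 2018 → Oct 28, 2018: 27 days.
Total: 5506 days.

5506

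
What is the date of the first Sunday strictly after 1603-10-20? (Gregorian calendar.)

Oct 20, 1603 is a Monday.
From Monday to the next Sunday is 6 days.
Oct 20, 1603 + 6 = Oct 26, 1603.

October 26, 1603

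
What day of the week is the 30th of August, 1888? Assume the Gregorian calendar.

Thursday

Doomsday rule: the anchor day for the 1800s is Friday. For year 88: 88÷12 = 7 r 4, and 4÷4 = 1, so 7+4+1 = 12.
Friday + 12 ≡ Wednesday — that's 1888's doomsday.
In August the doomsday date is Aug 8.
Aug 30 is 22 days after Aug 8; 22 mod 7 = 1, so Wednesday + 1 = Thursday.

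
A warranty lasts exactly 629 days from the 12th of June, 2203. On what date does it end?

+366 (one year; includes Feb 29, 2204) → Jun 12, 2204 (263 left).
Jun has 30 days: +19 → Jul 1, 2204 (244 left).
Jul has 31 days: +31 → Aug 1, 2204 (213 left).
Aug has 31 days: +31 → Sep 1, 2204 (182 left).
Sep has 30 days: +30 → Oct 1, 2204 (152 left).
Oct has 31 days: +31 → Nov 1, 2204 (121 left).
Nov has 30 days: +30 → Dec 1, 2204 (91 left).
Dec has 31 days: +31 → Jan 1, 2205 (60 left).
Jan has 31 days: +31 → Feb 1, 2205 (29 left).
Feb has 28 days: +28 → Mar 1, 2205 (1 left).
+1 → Mar 2, 2205.

March 2, 2205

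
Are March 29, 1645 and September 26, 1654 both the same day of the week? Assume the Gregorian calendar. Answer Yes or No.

No

From Mar 29, 1645 to Sep 26, 1654 is 3468 days.
3468 mod 7 = 3, so they are different weekdays.
(Mar 29, 1645 is a Wednesday; Sep 26, 1654 is a Saturday.)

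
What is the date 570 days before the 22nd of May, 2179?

October 29, 2177

−365 (one year) → May 22, 2178 (205 left).
−22 → Apr 30, 2178 (end of Apr, 30 days; 183 left).
−30 → Mar 31, 2178 (end of Mar, 31 days; 153 left).
−31 → Feb 28, 2178 (end of Feb, 28 days; 122 left).
−28 → Jan 31, 2178 (end of Jan, 31 days; 94 left).
−31 → Dec 31, 2177 (end of Dec, 31 days; 63 left).
−31 → Nov 30, 2177 (end of Nov, 30 days; 32 left).
−30 → Oct 31, 2177 (end of Oct, 31 days; 2 left).
−2 → Oct 29, 2177.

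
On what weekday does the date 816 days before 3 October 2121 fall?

Monday

First find the weekday of Oct 3, 2121. Doomsday rule: the anchor day for the 2100s is Sunday. For year 21: 21÷12 = 1 r 9, and 9÷4 = 2, so 1+9+2 = 12.
Sunday + 12 ≡ Friday — that's 2121's doomsday.
In October the doomsday date is Oct 10.
Oct 3 is 7 days before Oct 10; 7 mod 7 = 0, so Friday − 0 = Friday.
816 mod 7 = 4, so 816 days before a Friday is Friday − 4 = Monday.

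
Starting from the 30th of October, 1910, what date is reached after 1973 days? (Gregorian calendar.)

March 25, 1916

+365 (one year) → Oct 30, 1911 (1608 left).
+366 (one year; includes Feb 29, 1912) → Oct 30, 1912 (1242 left).
+365 (one year) → Oct 30, 1913 (877 left).
+365 (one year) → Oct 30, 1914 (512 left).
+365 (one year) → Oct 30, 1915 (147 left).
Oct has 31 days: +2 → Nov 1, 1915 (145 left).
Nov has 30 days: +30 → Dec 1, 1915 (115 left).
Dec has 31 days: +31 → Jan 1, 1916 (84 left).
Jan has 31 days: +31 → Feb 1, 1916 (53 left).
Feb has 29 days: +29 → Mar 1, 1916 (24 left).
+24 → Mar 25, 1916.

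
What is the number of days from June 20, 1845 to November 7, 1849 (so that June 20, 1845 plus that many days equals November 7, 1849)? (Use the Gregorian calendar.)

Jun 20, 1845 → Jun 20, 1846: 365 days.
Jun 20, 1846 → Jun 20, 1847: 365 days.
Jun 20, 1847 → Jun 20, 1848: 366 days (Feb 29, 1848 is in that span).
Jun 20, 1848 → Jun 20, 1849: 365 days.
Jun 20, 1849 → Jul 20, 1849: 30 days (June has 30).
Jul 20, 1849 → Aug 20, 1849: 31 days (July has 31).
Aug 20, 1849 → Sep 20, 1849: 31 days (August has 31).
Sep 20, 1849 → Oct 20, 1849: 30 days (September has 30).
Oct 20, 1849 → Nov 7, 1849: 18 days.
Total: 1601 days.

1601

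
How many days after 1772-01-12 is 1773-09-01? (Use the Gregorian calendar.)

598

Jan 12, 1772 → Jan 12, 1773: 366 days (Feb 29, 1772 is in that span).
Jan 12, 1773 → Feb 12, 1773: 31 days (January has 31).
Feb 12, 1773 → Mar 12, 1773: 28 days (February has 28).
Mar 12, 1773 → Apr 12, 1773: 31 days (March has 31).
Apr 12, 1773 → May 12, 1773: 30 days (April has 30).
May 12, 1773 → Jun 12, 1773: 31 days (May has 31).
Jun 12, 1773 → Jul 12, 1773: 30 days (June has 30).
Jul 12, 1773 → Aug 12, 1773: 31 days (July has 31).
Aug 12, 1773 → Sep 1, 1773: 20 days.
Total: 598 days.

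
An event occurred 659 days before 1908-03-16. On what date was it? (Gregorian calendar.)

May 27, 1906

−366 (one year; includes Feb 29, 1908) → Mar 16, 1907 (293 left).
−16 → Feb 28, 1907 (end of Feb, 28 days; 277 left).
−28 → Jan 31, 1907 (end of Jan, 31 days; 249 left).
−31 → Dec 31, 1906 (end of Dec, 31 days; 218 left).
−31 → Nov 30, 1906 (end of Nov, 30 days; 187 left).
−30 → Oct 31, 1906 (end of Oct, 31 days; 157 left).
−31 → Sep 30, 1906 (end of Sep, 30 days; 126 left).
−30 → Aug 31, 1906 (end of Aug, 31 days; 96 left).
−31 → Jul 31, 1906 (end of Jul, 31 days; 65 left).
−31 → Jun 30, 1906 (end of Jun, 30 days; 34 left).
−30 → May 31, 1906 (end of May, 31 days; 4 left).
−4 → May 27, 1906.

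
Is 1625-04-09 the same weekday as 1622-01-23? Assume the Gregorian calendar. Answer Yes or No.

No

From Jan 23, 1622 to Apr 9, 1625 is 1172 days.
1172 mod 7 = 3, so they are different weekdays.
(Jan 23, 1622 is a Sunday; Apr 9, 1625 is a Wednesday.)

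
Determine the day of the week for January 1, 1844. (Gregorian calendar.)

Doomsday rule: the anchor day for the 1800s is Friday. For year 44: 44÷12 = 3 r 8, and 8÷4 = 2, so 3+8+2 = 13.
Friday + 13 ≡ Thursday — that's 1844's doomsday.
In January the doomsday date is Jan 4 (1844 is a leap year (divisible by 4)).
Jan 1 is 3 days before Jan 4; 3 mod 7 = 3, so Thursday − 3 = Monday.

Monday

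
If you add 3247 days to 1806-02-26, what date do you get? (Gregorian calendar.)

+365 (one year) → Feb 26, 1807 (2882 left).
+365 (one year) → Feb 26, 1808 (2517 left).
+366 (one year; includes Feb 29, 1808) → Feb 26, 1809 (2151 left).
+365 (one year) → Feb 26, 1810 (1786 left).
+365 (one year) → Feb 26, 1811 (1421 left).
+365 (one year) → Feb 26, 1812 (1056 left).
+366 (one year; includes Feb 29, 1812) → Feb 26, 1813 (690 left).
+365 (one year) → Feb 26, 1814 (325 left).
Feb has 28 days: +3 → Mar 1, 1814 (322 left).
Mar has 31 days: +31 → Apr 1, 1814 (291 left).
Apr has 30 days: +30 → May 1, 1814 (261 left).
May has 31 days: +31 → Jun 1, 1814 (230 left).
Jun has 30 days: +30 → Jul 1, 1814 (200 left).
Jul has 31 days: +31 → Aug 1, 1814 (169 left).
Aug has 31 days: +31 → Sep 1, 1814 (138 left).
Sep has 30 days: +30 → Oct 1, 1814 (108 left).
Oct has 31 days: +31 → Nov 1, 1814 (77 left).
Nov has 30 days: +30 → Dec 1, 1814 (47 left).
Dec has 31 days: +31 → Jan 1, 1815 (16 left).
+16 → Jan 17, 1815.

January 17, 1815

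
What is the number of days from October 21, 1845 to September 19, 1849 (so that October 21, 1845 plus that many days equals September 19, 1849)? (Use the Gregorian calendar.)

1429

Oct 21, 1845 → Oct 21, 1846: 365 days.
Oct 21, 1846 → Oct 21, 1847: 365 days.
Oct 21, 1847 → Oct 21, 1848: 366 days (Feb 29, 1848 is in that span).
Oct 21, 1848 → Nov 21, 1848: 31 days (October has 31).
Nov 21, 1848 → Dec 21, 1848: 30 days (November has 30).
Dec 21, 1848 → Jan 21, 1849: 31 days (December has 31).
Jan 21, 1849 → Feb 21, 1849: 31 days (January has 31).
Feb 21, 1849 → Mar 21, 1849: 28 days (February has 28).
Mar 21, 1849 → Apr 21, 1849: 31 days (March has 31).
Apr 21, 1849 → May 21, 1849: 30 days (April has 30).
May 21, 1849 → Jun 21, 1849: 31 days (May has 31).
Jun 21, 1849 → Jul 21, 1849: 30 days (June has 30).
Jul 21, 1849 → Aug 21, 1849: 31 days (July has 31).
Aug 21, 1849 → Sep 19, 1849: 29 days.
Total: 1429 days.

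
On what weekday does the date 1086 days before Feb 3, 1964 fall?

Sunday

First find the weekday of Feb 3, 1964. Doomsday rule: the anchor day for the 1900s is Wednesday. For year 64: 64÷12 = 5 r 4, and 4÷4 = 1, so 5+4+1 = 10.
Wednesday + 10 ≡ Saturday — that's 1964's doomsday.
In February the doomsday date is Feb 29 (1964 is a leap year (divisible by 4)).
Feb 3 is 26 days before Feb 29; 26 mod 7 = 5, so Saturday − 5 = Monday.
1086 mod 7 = 1, so 1086 days before a Monday is Monday − 1 = Sunday.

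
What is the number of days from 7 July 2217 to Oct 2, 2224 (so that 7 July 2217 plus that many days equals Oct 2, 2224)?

2644

Jul 7, 2217 → Jul 7, 2218: 365 days.
Jul 7, 2218 → Jul 7, 2219: 365 days.
Jul 7, 2219 → Jul 7, 2220: 366 days (Feb 29, 2220 is in that span).
Jul 7, 2220 → Jul 7, 2221: 365 days.
Jul 7, 2221 → Jul 7, 2222: 365 days.
Jul 7, 2222 → Jul 7, 2223: 365 days.
Jul 7, 2223 → Jul 7, 2224: 366 days (Feb 29, 2224 is in that span).
Jul 7, 2224 → Aug 7, 2224: 31 days (July has 31).
Aug 7, 2224 → Sep 7, 2224: 31 days (August has 31).
Sep 7, 2224 → Oct 2, 2224: 25 days.
Total: 2644 days.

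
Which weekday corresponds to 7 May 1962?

Doomsday rule: the anchor day for the 1900s is Wednesday. For year 62: 62÷12 = 5 r 2, and 2÷4 = 0, so 5+2+0 = 7.
Wednesday + 7 ≡ Wednesday — that's 1962's doomsday.
In May the doomsday date is May 9.
May 7 is 2 days before May 9; 2 mod 7 = 2, so Wednesday − 2 = Monday.

Monday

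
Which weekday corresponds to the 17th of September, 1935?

Tuesday

January 1, 1935 is a Tuesday.
Jan 1, 1935 → Feb 1, 1935: 31 days (January has 31).
Feb 1, 1935 → Mar 1, 1935: 28 days (February has 28).
Mar 1, 1935 → Apr 1, 1935: 31 days (March has 31).
Apr 1, 1935 → May 1, 1935: 30 days (April has 30).
May 1, 1935 → Jun 1, 1935: 31 days (May has 31).
Jun 1, 1935 → Jul 1, 1935: 30 days (June has 30).
Jul 1, 1935 → Aug 1, 1935: 31 days (July has 31).
Aug 1, 1935 → Sep 1, 1935: 31 days (August has 31).
Sep 1, 1935 → Sep 17, 1935: 16 days.
Total: 259 days.
259 mod 7 = 0, so Tuesday + 0 = Tuesday.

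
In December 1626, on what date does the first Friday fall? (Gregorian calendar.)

December 4, 1626

December 1, 1626 is a Tuesday.
The first Friday is therefore December 4 (3 days later).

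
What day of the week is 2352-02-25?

Monday

Doomsday rule: the anchor day for the 2300s is Wednesday. For year 52: 52÷12 = 4 r 4, and 4÷4 = 1, so 4+4+1 = 9.
Wednesday + 9 ≡ Friday — that's 2352's doomsday.
In February the doomsday date is Feb 29 (2352 is a leap year (divisible by 4)).
Feb 25 is 4 days before Feb 29; 4 mod 7 = 4, so Friday − 4 = Monday.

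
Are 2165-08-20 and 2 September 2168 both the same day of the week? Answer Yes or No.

From Aug 20, 2165 to Sep 2, 2168 is 1109 days.
1109 mod 7 = 3, so they are different weekdays.
(Aug 20, 2165 is a Tuesday; Sep 2, 2168 is a Friday.)

No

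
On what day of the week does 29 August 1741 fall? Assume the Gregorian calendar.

Doomsday rule: the anchor day for the 1700s is Sunday. For year 41: 41÷12 = 3 r 5, and 5÷4 = 1, so 3+5+1 = 9.
Sunday + 9 ≡ Tuesday — that's 1741's doomsday.
In August the doomsday date is Aug 8.
Aug 29 is 21 days after Aug 8; 21 mod 7 = 0, so Tuesday + 0 = Tuesday.

Tuesday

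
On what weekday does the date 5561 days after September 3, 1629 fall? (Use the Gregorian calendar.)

Sep 3, 1629 is a Monday.
5561 mod 7 = 3, so 5561 days after a Monday is Monday + 3 = Thursday.

Thursday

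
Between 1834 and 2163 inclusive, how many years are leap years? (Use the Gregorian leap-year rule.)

Multiples of 4 in [1834,2163]: 82.
Of those, multiples of 100: 3 (not leap unless ÷400).
Multiples of 400: 1.
Leap years = 82 − 3 + 1 = 80.

80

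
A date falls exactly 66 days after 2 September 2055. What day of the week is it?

First find the weekday of Sep 2, 2055. Doomsday rule: the anchor day for the 2000s is Tuesday. For year 55: 55÷12 = 4 r 7, and 7÷4 = 1, so 4+7+1 = 12.
Tuesday + 12 ≡ Sunday — that's 2055's doomsday.
In September the doomsday date is Sep 5.
Sep 2 is 3 days before Sep 5; 3 mod 7 = 3, so Sunday − 3 = Thursday.
66 mod 7 = 3, so 66 days after a Thursday is Thursday + 3 = Sunday.

Sunday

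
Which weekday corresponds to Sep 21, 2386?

Doomsday rule: the anchor day for the 2300s is Wednesday. For year 86: 86÷12 = 7 r 2, and 2÷4 = 0, so 7+2+0 = 9.
Wednesday + 9 ≡ Friday — that's 2386's doomsday.
In September the doomsday date is Sep 5.
Sep 21 is 16 days after Sep 5; 16 mod 7 = 2, so Friday + 2 = Sunday.

Sunday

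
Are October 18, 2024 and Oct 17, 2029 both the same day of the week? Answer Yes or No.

No

From Oct 18, 2024 to Oct 17, 2029 is 1825 days.
1825 mod 7 = 5, so they are different weekdays.
(Oct 18, 2024 is a Friday; Oct 17, 2029 is a Wednesday.)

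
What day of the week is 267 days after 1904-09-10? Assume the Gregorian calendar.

First find the weekday of Sep 10, 1904. Doomsday rule: the anchor day for the 1900s is Wednesday. For year 04: 4÷12 = 0 r 4, and 4÷4 = 1, so 0+4+1 = 5.
Wednesday + 5 ≡ Monday — that's 1904's doomsday.
In September the doomsday date is Sep 5.
Sep 10 is 5 days after Sep 5; 5 mod 7 = 5, so Monday + 5 = Saturday.
267 mod 7 = 1, so 267 days after a Saturday is Saturday + 1 = Sunday.

Sunday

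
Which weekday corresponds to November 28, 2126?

Thursday

Doomsday rule: the anchor day for the 2100s is Sunday. For year 26: 26÷12 = 2 r 2, and 2÷4 = 0, so 2+2+0 = 4.
Sunday + 4 ≡ Thursday — that's 2126's doomsday.
In November the doomsday date is Nov 7.
Nov 28 is 21 days after Nov 7; 21 mod 7 = 0, so Thursday + 0 = Thursday.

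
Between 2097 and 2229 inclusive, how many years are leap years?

31

Multiples of 4 in [2097,2229]: 33.
Of those, multiples of 100: 2 (not leap unless ÷400).
Multiples of 400: 0.
Leap years = 33 − 2 + 0 = 31.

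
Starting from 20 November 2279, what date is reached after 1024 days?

September 9, 2282

+366 (one year; includes Feb 29, 2280) → Nov 20, 2280 (658 left).
+365 (one year) → Nov 20, 2281 (293 left).
Nov has 30 days: +11 → Dec 1, 2281 (282 left).
Dec has 31 days: +31 → Jan 1, 2282 (251 left).
Jan has 31 days: +31 → Feb 1, 2282 (220 left).
Feb has 28 days: +28 → Mar 1, 2282 (192 left).
Mar has 31 days: +31 → Apr 1, 2282 (161 left).
Apr has 30 days: +30 → May 1, 2282 (131 left).
May has 31 days: +31 → Jun 1, 2282 (100 left).
Jun has 30 days: +30 → Jul 1, 2282 (70 left).
Jul has 31 days: +31 → Aug 1, 2282 (39 left).
Aug has 31 days: +31 → Sep 1, 2282 (8 left).
+8 → Sep 9, 2282.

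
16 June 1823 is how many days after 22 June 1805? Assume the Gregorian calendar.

Jun 22, 1805 → Jun 22, 1806: 365 days.
Jun 22, 1806 → Jun 22, 1807: 365 days.
Jun 22, 1807 → Jun 22, 1808: 366 days (Feb 29, 1808 is in that span).
Jun 22, 1808 → Jun 22, 1809: 365 days.
Jun 22, 1809 → Jun 22, 1810: 365 days.
Jun 22, 1810 → Jun 22, 1811: 365 days.
Jun 22, 1811 → Jun 22, 1812: 366 days (Feb 29, 1812 is in that span).
Jun 22, 1812 → Jun 22, 1813: 365 days.
Jun 22, 1813 → Jun 22, 1814: 365 days.
Jun 22, 1814 → Jun 22, 1815: 365 days.
Jun 22, 1815 → Jun 22, 1816: 366 days (Feb 29, 1816 is in that span).
Jun 22, 1816 → Jun 22, 1817: 365 days.
Jun 22, 1817 → Jun 22, 1818: 365 days.
Jun 22, 1818 → Jun 22, 1819: 365 days.
Jun 22, 1819 → Jun 22, 1820: 366 days (Feb 29, 1820 is in that span).
Jun 22, 1820 → Jun 22, 1821: 365 days.
Jun 22, 1821 → Jun 22, 1822: 365 days.
Jun 22, 1822 → Jul 22, 1822: 30 days (June has 30).
Jul 22, 1822 → Aug 22, 1822: 31 days (July has 31).
Aug 22, 1822 → Sep 22, 1822: 31 days (August has 31).
Sep 22, 1822 → Oct 22, 1822: 30 days (September has 30).
Oct 22, 1822 → Nov 22, 1822: 31 days (October has 31).
Nov 22, 1822 → Dec 22, 1822: 30 days (November has 30).
Dec 22, 1822 → Jan 22, 1823: 31 days (December has 31).
Jan 22, 1823 → Feb 22, 1823: 31 days (January has 31).
Feb 22, 1823 → Mar 22, 1823: 28 days (February has 28).
Mar 22, 1823 → Apr 22, 1823: 31 days (March has 31).
Apr 22, 1823 → May 22, 1823: 30 days (April has 30).
May 22, 1823 → Jun 16, 1823: 25 days.
Total: 6568 days.

6568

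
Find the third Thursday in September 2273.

September 18, 2273

September 1, 2273 is a Monday.
The first Thursday is therefore September 4 (3 days later).
The third Thursday is 4 + 2×7 = September 18.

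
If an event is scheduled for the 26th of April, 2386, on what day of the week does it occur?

Doomsday rule: the anchor day for the 2300s is Wednesday. For year 86: 86÷12 = 7 r 2, and 2÷4 = 0, so 7+2+0 = 9.
Wednesday + 9 ≡ Friday — that's 2386's doomsday.
In April the doomsday date is Apr 4.
Apr 26 is 22 days after Apr 4; 22 mod 7 = 1, so Friday + 1 = Saturday.

Saturday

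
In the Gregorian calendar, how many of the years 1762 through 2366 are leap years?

Multiples of 4 in [1762,2366]: 151.
Of those, multiples of 100: 6 (not leap unless ÷400).
Multiples of 400: 1.
Leap years = 151 − 6 + 1 = 146.

146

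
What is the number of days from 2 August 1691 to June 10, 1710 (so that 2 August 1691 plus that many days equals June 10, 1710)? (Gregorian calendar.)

Aug 2, 1691 → Aug 2, 1692: 366 days (Feb 29, 1692 is in that span).
Aug 2, 1692 → Aug 2, 1693: 365 days.
Aug 2, 1693 → Aug 2, 1694: 365 days.
Aug 2, 1694 → Aug 2, 1695: 365 days.
Aug 2, 1695 → Aug 2, 1696: 366 days (Feb 29, 1696 is in that span).
Aug 2, 1696 → Aug 2, 1697: 365 days.
Aug 2, 1697 → Aug 2, 1698: 365 days.
Aug 2, 1698 → Aug 2, 1699: 365 days.
Aug 2, 1699 → Aug 2, 1700: 365 days.
Aug 2, 1700 → Aug 2, 1701: 365 days.
Aug 2, 1701 → Aug 2, 1702: 365 days.
Aug 2, 1702 → Aug 2, 1703: 365 days.
Aug 2, 1703 → Aug 2, 1704: 366 days (Feb 29, 1704 is in that span).
Aug 2, 1704 → Aug 2, 1705: 365 days.
Aug 2, 1705 → Aug 2, 1706: 365 days.
Aug 2, 1706 → Aug 2, 1707: 365 days.
Aug 2, 1707 → Aug 2, 1708: 366 days (Feb 29, 1708 is in that span).
Aug 2, 1708 → Aug 2, 1709: 365 days.
Aug 2, 1709 → Sep 2, 1709: 31 days (August has 31).
Sep 2, 1709 → Oct 2, 1709: 30 days (September has 30).
Oct 2, 1709 → Nov 2, 1709: 31 days (October has 31).
Nov 2, 1709 → Dec 2, 1709: 30 days (November has 30).
Dec 2, 1709 → Jan 2, 1710: 31 days (December has 31).
Jan 2, 1710 → Feb 2, 1710: 31 days (January has 31).
Feb 2, 1710 → Mar 2, 1710: 28 days (February has 28).
Mar 2, 1710 → Apr 2, 1710: 31 days (March has 31).
Apr 2, 1710 → May 2, 1710: 30 days (April has 30).
May 2, 1710 → Jun 2, 1710: 31 days (May has 31).
Jun 2, 1710 → Jun 10, 1710: 8 days.
Total: 6886 days.

6886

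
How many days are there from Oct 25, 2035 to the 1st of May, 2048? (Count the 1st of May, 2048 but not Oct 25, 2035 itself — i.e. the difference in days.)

4572

Oct 25, 2035 → Oct 25, 2036: 366 days (Feb 29, 2036 is in that span).
Oct 25, 2036 → Oct 25, 2037: 365 days.
Oct 25, 2037 → Oct 25, 2038: 365 days.
Oct 25, 2038 → Oct 25, 2039: 365 days.
Oct 25, 2039 → Oct 25, 2040: 366 days (Feb 29, 2040 is in that span).
Oct 25, 2040 → Oct 25, 2041: 365 days.
Oct 25, 2041 → Oct 25, 2042: 365 days.
Oct 25, 2042 → Oct 25, 2043: 365 days.
Oct 25, 2043 → Oct 25, 2044: 366 days (Feb 29, 2044 is in that span).
Oct 25, 2044 → Oct 25, 2045: 365 days.
Oct 25, 2045 → Oct 25, 2046: 365 days.
Oct 25, 2046 → Oct 25, 2047: 365 days.
Oct 25, 2047 → Nov 25, 2047: 31 days (October has 31).
Nov 25, 2047 → Dec 25, 2047: 30 days (November has 30).
Dec 25, 2047 → Jan 25, 2048: 31 days (December has 31).
Jan 25, 2048 → Feb 25, 2048: 31 days (January has 31).
Feb 25, 2048 → Mar 25, 2048: 29 days (February has 29).
Mar 25, 2048 → Apr 25, 2048: 31 days (March has 31).
Apr 25, 2048 → May 1, 2048: 6 days.
Total: 4572 days.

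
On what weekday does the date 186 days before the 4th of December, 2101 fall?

Dec 4, 2101 is a Sunday.
186 mod 7 = 4, so 186 days before a Sunday is Sunday − 4 = Wednesday.

Wednesday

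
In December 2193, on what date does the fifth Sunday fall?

December 29, 2193

December 1, 2193 is a Sunday.
The first Sunday is therefore December 1 (same day).
The fifth Sunday is 1 + 4×7 = December 29.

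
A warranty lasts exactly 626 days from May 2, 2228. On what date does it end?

+365 (one year) → May 2, 2229 (261 left).
May has 31 days: +30 → Jun 1, 2229 (231 left).
Jun has 30 days: +30 → Jul 1, 2229 (201 left).
Jul has 31 days: +31 → Aug 1, 2229 (170 left).
Aug has 31 days: +31 → Sep 1, 2229 (139 left).
Sep has 30 days: +30 → Oct 1, 2229 (109 left).
Oct has 31 days: +31 → Nov 1, 2229 (78 left).
Nov has 30 days: +30 → Dec 1, 2229 (48 left).
Dec has 31 days: +31 → Jan 1, 2230 (17 left).
+17 → Jan 18, 2230.

January 18, 2230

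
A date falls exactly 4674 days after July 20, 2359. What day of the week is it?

First find the weekday of Jul 20, 2359. Doomsday rule: the anchor day for the 2300s is Wednesday. For year 59: 59÷12 = 4 r 11, and 11÷4 = 2, so 4+11+2 = 17.
Wednesday + 17 ≡ Saturday — that's 2359's doomsday.
In July the doomsday date is Jul 11.
Jul 20 is 9 days after Jul 11; 9 mod 7 = 2, so Saturday + 2 = Monday.
4674 mod 7 = 5, so 4674 days after a Monday is Monday + 5 = Saturday.

Saturday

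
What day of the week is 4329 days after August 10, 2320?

Aug 10, 2320 is a Tuesday.
4329 mod 7 = 3, so 4329 days after a Tuesday is Tuesday + 3 = Friday.

Friday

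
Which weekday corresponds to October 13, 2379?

Doomsday rule: the anchor day for the 2300s is Wednesday. For year 79: 79÷12 = 6 r 7, and 7÷4 = 1, so 6+7+1 = 14.
Wednesday + 14 ≡ Wednesday — that's 2379's doomsday.
In October the doomsday date is Oct 10.
Oct 13 is 3 days after Oct 10; 3 mod 7 = 3, so Wednesday + 3 = Saturday.

Saturday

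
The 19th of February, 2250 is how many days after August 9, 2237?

Aug 9, 2237 → Aug 9, 2238: 365 days.
Aug 9, 2238 → Aug 9, 2239: 365 days.
Aug 9, 2239 → Aug 9, 2240: 366 days (Feb 29, 2240 is in that span).
Aug 9, 2240 → Aug 9, 2241: 365 days.
Aug 9, 2241 → Aug 9, 2242: 365 days.
Aug 9, 2242 → Aug 9, 2243: 365 days.
Aug 9, 2243 → Aug 9, 2244: 366 days (Feb 29, 2244 is in that span).
Aug 9, 2244 → Aug 9, 2245: 365 days.
Aug 9, 2245 → Aug 9, 2246: 365 days.
Aug 9, 2246 → Aug 9, 2247: 365 days.
Aug 9, 2247 → Aug 9, 2248: 366 days (Feb 29, 2248 is in that span).
Aug 9, 2248 → Aug 9, 2249: 365 days.
Aug 9, 2249 → Sep 9, 2249: 31 days (August has 31).
Sep 9, 2249 → Oct 9, 2249: 30 days (September has 30).
Oct 9, 2249 → Nov 9, 2249: 31 days (October has 31).
Nov 9, 2249 → Dec 9, 2249: 30 days (November has 30).
Dec 9, 2249 → Jan 9, 2250: 31 days (December has 31).
Jan 9, 2250 → Feb 9, 2250: 31 days (January has 31).
Feb 9, 2250 → Feb 19, 2250: 10 days.
Total: 4577 days.

4577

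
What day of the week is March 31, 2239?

Doomsday rule: the anchor day for the 2200s is Friday. For year 39: 39÷12 = 3 r 3, and 3÷4 = 0, so 3+3+0 = 6.
Friday + 6 ≡ Thursday — that's 2239's doomsday.
In March the doomsday date is Mar 14.
Mar 31 is 17 days after Mar 14; 17 mod 7 = 3, so Thursday + 3 = Sunday.

Sunday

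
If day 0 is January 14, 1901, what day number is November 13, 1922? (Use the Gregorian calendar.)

7973

Jan 14, 1901 → Jan 14, 1902: 365 days.
Jan 14, 1902 → Jan 14, 1903: 365 days.
Jan 14, 1903 → Jan 14, 1904: 365 days.
Jan 14, 1904 → Jan 14, 1905: 366 days (Feb 29, 1904 is in that span).
Jan 14, 1905 → Jan 14, 1906: 365 days.
Jan 14, 1906 → Jan 14, 1907: 365 days.
Jan 14, 1907 → Jan 14, 1908: 365 days.
Jan 14, 1908 → Jan 14, 1909: 366 days (Feb 29, 1908 is in that span).
Jan 14, 1909 → Jan 14, 1910: 365 days.
Jan 14, 1910 → Jan 14, 1911: 365 days.
Jan 14, 1911 → Jan 14, 1912: 365 days.
Jan 14, 1912 → Jan 14, 1913: 366 days (Feb 29, 1912 is in that span).
Jan 14, 1913 → Jan 14, 1914: 365 days.
Jan 14, 1914 → Jan 14, 1915: 365 days.
Jan 14, 1915 → Jan 14, 1916: 365 days.
Jan 14, 1916 → Jan 14, 1917: 366 days (Feb 29, 1916 is in that span).
Jan 14, 1917 → Jan 14, 1918: 365 days.
Jan 14, 1918 → Jan 14, 1919: 365 days.
Jan 14, 1919 → Jan 14, 1920: 365 days.
Jan 14, 1920 → Jan 14, 1921: 366 days (Feb 29, 1920 is in that span).
Jan 14, 1921 → Jan 14, 1922: 365 days.
Jan 14, 1922 → Feb 14, 1922: 31 days (January has 31).
Feb 14, 1922 → Mar 14, 1922: 28 days (February has 28).
Mar 14, 1922 → Apr 14, 1922: 31 days (March has 31).
Apr 14, 1922 → May 14, 1922: 30 days (April has 30).
May 14, 1922 → Jun 14, 1922: 31 days (May has 31).
Jun 14, 1922 → Jul 14, 1922: 30 days (June has 30).
Jul 14, 1922 → Aug 14, 1922: 31 days (July has 31).
Aug 14, 1922 → Sep 14, 1922: 31 days (August has 31).
Sep 14, 1922 → Oct 14, 1922: 30 days (September has 30).
Oct 14, 1922 → Nov 13, 1922: 30 days.
Total: 7973 days.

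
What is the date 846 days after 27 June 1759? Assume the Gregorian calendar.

+366 (one year; includes Feb 29, 1760) → Jun 27, 1760 (480 left).
+365 (one year) → Jun 27, 1761 (115 left).
Jun has 30 days: +4 → Jul 1, 1761 (111 left).
Jul has 31 days: +31 → Aug 1, 1761 (80 left).
Aug has 31 days: +31 → Sep 1, 1761 (49 left).
Sep has 30 days: +30 → Oct 1, 1761 (19 left).
+19 → Oct 20, 1761.

October 20, 1761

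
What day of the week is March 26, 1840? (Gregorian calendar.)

Thursday

Doomsday rule: the anchor day for the 1800s is Friday. For year 40: 40÷12 = 3 r 4, and 4÷4 = 1, so 3+4+1 = 8.
Friday + 8 ≡ Saturday — that's 1840's doomsday.
In March the doomsday date is Mar 14.
Mar 26 is 12 days after Mar 14; 12 mod 7 = 5, so Saturday + 5 = Thursday.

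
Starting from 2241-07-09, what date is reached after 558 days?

+365 (one year) → Jul 9, 2242 (193 left).
Jul has 31 days: +23 → Aug 1, 2242 (170 left).
Aug has 31 days: +31 → Sep 1, 2242 (139 left).
Sep has 30 days: +30 → Oct 1, 2242 (109 left).
Oct has 31 days: +31 → Nov 1, 2242 (78 left).
Nov has 30 days: +30 → Dec 1, 2242 (48 left).
Dec has 31 days: +31 → Jan 1, 2243 (17 left).
+17 → Jan 18, 2243.

January 18, 2243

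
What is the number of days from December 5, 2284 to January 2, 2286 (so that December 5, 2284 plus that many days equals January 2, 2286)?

393

Dec 5, 2284 → Jan 5, 2285: 31 days (December has 31).
Jan 5, 2285 → Feb 5, 2285: 31 days (January has 31).
Feb 5, 2285 → Mar 5, 2285: 28 days (February has 28).
Mar 5, 2285 → Apr 5, 2285: 31 days (March has 31).
Apr 5, 2285 → May 5, 2285: 30 days (April has 30).
May 5, 2285 → Jun 5, 2285: 31 days (May has 31).
Jun 5, 2285 → Jul 5, 2285: 30 days (June has 30).
Jul 5, 2285 → Aug 5, 2285: 31 days (July has 31).
Aug 5, 2285 → Sep 5, 2285: 31 days (August has 31).
Sep 5, 2285 → Oct 5, 2285: 30 days (September has 30).
Oct 5, 2285 → Nov 5, 2285: 31 days (October has 31).
Nov 5, 2285 → Dec 5, 2285: 30 days (November has 30).
Dec 5, 2285 → Jan 2, 2286: 28 days.
Total: 393 days.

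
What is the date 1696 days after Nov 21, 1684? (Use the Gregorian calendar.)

+365 (one year) → Nov 21, 1685 (1331 left).
+365 (one year) → Nov 21, 1686 (966 left).
+365 (one year) → Nov 21, 1687 (601 left).
+366 (one year; includes Feb 29, 1688) → Nov 21, 1688 (235 left).
Nov has 30 days: +10 → Dec 1, 1688 (225 left).
Dec has 31 days: +31 → Jan 1, 1689 (194 left).
Jan has 31 days: +31 → Feb 1, 1689 (163 left).
Feb has 28 days: +28 → Mar 1, 1689 (135 left).
Mar has 31 days: +31 → Apr 1, 1689 (104 left).
Apr has 30 days: +30 → May 1, 1689 (74 left).
May has 31 days: +31 → Jun 1, 1689 (43 left).
Jun has 30 days: +30 → Jul 1, 1689 (13 left).
+13 → Jul 14, 1689.

July 14, 1689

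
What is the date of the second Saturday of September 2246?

September 1, 2246 is a Tuesday.
The first Saturday is therefore September 5 (4 days later).
The second Saturday is 5 + 1×7 = September 12.

September 12, 2246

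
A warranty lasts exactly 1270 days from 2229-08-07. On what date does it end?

+365 (one year) → Aug 7, 2230 (905 left).
+365 (one year) → Aug 7, 2231 (540 left).
+366 (one year; includes Feb 29, 2232) → Aug 7, 2232 (174 left).
Aug has 31 days: +25 → Sep 1, 2232 (149 left).
Sep has 30 days: +30 → Oct 1, 2232 (119 left).
Oct has 31 days: +31 → Nov 1, 2232 (88 left).
Nov has 30 days: +30 → Dec 1, 2232 (58 left).
Dec has 31 days: +31 → Jan 1, 2233 (27 left).
+27 → Jan 28, 2233.

January 28, 2233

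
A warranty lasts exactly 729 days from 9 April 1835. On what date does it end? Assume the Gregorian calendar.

+366 (one year; includes Feb 29, 1836) → Apr 9, 1836 (363 left).
Apr has 30 days: +22 → May 1, 1836 (341 left).
May has 31 days: +31 → Jun 1, 1836 (310 left).
Jun has 30 days: +30 → Jul 1, 1836 (280 left).
Jul has 31 days: +31 → Aug 1, 1836 (249 left).
Aug has 31 days: +31 → Sep 1, 1836 (218 left).
Sep has 30 days: +30 → Oct 1, 1836 (188 left).
Oct has 31 days: +31 → Nov 1, 1836 (157 left).
Nov has 30 days: +30 → Dec 1, 1836 (127 left).
Dec has 31 days: +31 → Jan 1, 1837 (96 left).
Jan has 31 days: +31 → Feb 1, 1837 (65 left).
Feb has 28 days: +28 → Mar 1, 1837 (37 left).
Mar has 31 days: +31 → Apr 1, 1837 (6 left).
+6 → Apr 7, 1837.

April 7, 1837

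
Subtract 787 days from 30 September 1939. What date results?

−365 (one year) → Sep 30, 1938 (422 left).
−365 (one year) → Sep 30, 1937 (57 left).
−30 → Aug 31, 1937 (end of Aug, 31 days; 27 left).
−27 → Aug 4, 1937.

August 4, 1937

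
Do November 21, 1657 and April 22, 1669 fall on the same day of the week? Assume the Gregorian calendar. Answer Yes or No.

No

From Nov 21, 1657 to Apr 22, 1669 is 4170 days.
4170 mod 7 = 5, so they are different weekdays.
(Nov 21, 1657 is a Wednesday; Apr 22, 1669 is a Monday.)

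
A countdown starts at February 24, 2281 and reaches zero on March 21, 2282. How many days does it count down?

Feb 24, 2281 → Mar 24, 2281: 28 days (February has 28).
Mar 24, 2281 → Apr 24, 2281: 31 days (March has 31).
Apr 24, 2281 → May 24, 2281: 30 days (April has 30).
May 24, 2281 → Jun 24, 2281: 31 days (May has 31).
Jun 24, 2281 → Jul 24, 2281: 30 days (June has 30).
Jul 24, 2281 → Aug 24, 2281: 31 days (July has 31).
Aug 24, 2281 → Sep 24, 2281: 31 days (August has 31).
Sep 24, 2281 → Oct 24, 2281: 30 days (September has 30).
Oct 24, 2281 → Nov 24, 2281: 31 days (October has 31).
Nov 24, 2281 → Dec 24, 2281: 30 days (November has 30).
Dec 24, 2281 → Jan 24, 2282: 31 days (December has 31).
Jan 24, 2282 → Feb 24, 2282: 31 days (January has 31).
Feb 24, 2282 → Mar 21, 2282: 25 days.
Total: 390 days.

390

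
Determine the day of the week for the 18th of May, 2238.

Doomsday rule: the anchor day for the 2200s is Friday. For year 38: 38÷12 = 3 r 2, and 2÷4 = 0, so 3+2+0 = 5.
Friday + 5 ≡ Wednesday — that's 2238's doomsday.
In May the doomsday date is May 9.
May 18 is 9 days after May 9; 9 mod 7 = 2, so Wednesday + 2 = Friday.

Friday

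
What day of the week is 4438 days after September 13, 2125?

Thursday

Sep 13, 2125 is a Thursday.
4438 mod 7 = 0, so 4438 days after a Thursday is Thursday + 0 = Thursday.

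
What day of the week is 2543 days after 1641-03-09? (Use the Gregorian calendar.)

Monday

First find the weekday of Mar 9, 1641. Doomsday rule: the anchor day for the 1600s is Tuesday. For year 41: 41÷12 = 3 r 5, and 5÷4 = 1, so 3+5+1 = 9.
Tuesday + 9 ≡ Thursday — that's 1641's doomsday.
In March the doomsday date is Mar 14.
Mar 9 is 5 days before Mar 14; 5 mod 7 = 5, so Thursday − 5 = Saturday.
2543 mod 7 = 2, so 2543 days after a Saturday is Saturday + 2 = Monday.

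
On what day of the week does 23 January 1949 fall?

Sunday

January 1, 1949 is a Saturday.
Jan 1, 1949 → Jan 23, 1949: 22 days.
Total: 22 days.
22 mod 7 = 1, so Saturday + 1 = Sunday.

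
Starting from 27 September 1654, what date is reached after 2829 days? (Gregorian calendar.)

June 26, 1662

+365 (one year) → Sep 27, 1655 (2464 left).
+366 (one year; includes Feb 29, 1656) → Sep 27, 1656 (2098 left).
+365 (one year) → Sep 27, 1657 (1733 left).
+365 (one year) → Sep 27, 1658 (1368 left).
+365 (one year) → Sep 27, 1659 (1003 left).
+366 (one year; includes Feb 29, 1660) → Sep 27, 1660 (637 left).
+365 (one year) → Sep 27, 1661 (272 left).
Sep has 30 days: +4 → Oct 1, 1661 (268 left).
Oct has 31 days: +31 → Nov 1, 1661 (237 left).
Nov has 30 days: +30 → Dec 1, 1661 (207 left).
Dec has 31 days: +31 → Jan 1, 1662 (176 left).
Jan has 31 days: +31 → Feb 1, 1662 (145 left).
Feb has 28 days: +28 → Mar 1, 1662 (117 left).
Mar has 31 days: +31 → Apr 1, 1662 (86 left).
Apr has 30 days: +30 → May 1, 1662 (56 left).
May has 31 days: +31 → Jun 1, 1662 (25 left).
+25 → Jun 26, 1662.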